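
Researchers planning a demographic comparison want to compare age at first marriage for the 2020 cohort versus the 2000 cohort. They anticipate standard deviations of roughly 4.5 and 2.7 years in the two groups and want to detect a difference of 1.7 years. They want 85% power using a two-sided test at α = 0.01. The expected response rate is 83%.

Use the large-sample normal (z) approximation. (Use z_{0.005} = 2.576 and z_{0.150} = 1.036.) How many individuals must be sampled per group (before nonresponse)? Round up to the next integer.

n = (z_{α/2} + z_β)² · (σ₁² + σ₂²) / δ²
  = (2.576 + 1.036)² · (4.5² + 2.7² = 27.54) / 1.7²
  = 13.0465 · 27.54 / 2.89
  = 124.33
Adjust for 83% response: 124.33 / 0.83 = 149.79.
Round up → n = 150 per group.

n = 150 per group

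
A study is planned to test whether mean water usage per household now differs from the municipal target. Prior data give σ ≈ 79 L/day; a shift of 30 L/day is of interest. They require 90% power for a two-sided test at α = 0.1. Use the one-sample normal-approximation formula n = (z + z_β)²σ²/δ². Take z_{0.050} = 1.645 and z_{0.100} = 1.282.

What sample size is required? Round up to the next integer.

n = (z_{α/2} + z_β)² · σ² / δ²
  = (1.645 + 1.282)² · 79² / 30²
  = 8.5673 · 6241 / 900
  = 59.41
Round up → n = 60.

n = 60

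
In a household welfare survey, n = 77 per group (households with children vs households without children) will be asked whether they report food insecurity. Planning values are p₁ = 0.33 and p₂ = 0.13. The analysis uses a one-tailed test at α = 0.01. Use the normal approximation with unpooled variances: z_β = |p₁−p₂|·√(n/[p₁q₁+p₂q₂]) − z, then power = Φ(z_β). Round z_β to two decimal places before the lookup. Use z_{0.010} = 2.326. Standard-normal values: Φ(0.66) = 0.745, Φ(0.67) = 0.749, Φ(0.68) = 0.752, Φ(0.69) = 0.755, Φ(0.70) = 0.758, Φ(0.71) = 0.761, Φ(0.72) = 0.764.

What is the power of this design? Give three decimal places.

z_β = |p₁−p₂|·√(n/[p₁q₁+p₂q₂]) − z_α
    = 0.20 · √(77/0.3342) − 2.326
    = 0.20 · 15.1790 − 2.326
    = 3.0358 − 2.326 = 0.7098 → 0.71
Power = Φ(0.71) = 0.761.

Power ≈ 0.761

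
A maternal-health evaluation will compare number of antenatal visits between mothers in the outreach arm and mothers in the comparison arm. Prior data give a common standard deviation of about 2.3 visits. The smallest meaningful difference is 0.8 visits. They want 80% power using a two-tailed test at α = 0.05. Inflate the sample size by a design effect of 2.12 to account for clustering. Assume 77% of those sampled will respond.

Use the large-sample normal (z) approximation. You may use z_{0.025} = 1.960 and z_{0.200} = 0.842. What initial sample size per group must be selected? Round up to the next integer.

n = 358 per group

n = (z_{α/2} + z_β)² · (σ₁² + σ₂²) / δ²
  = (1.960 + 0.842)² · (2·2.3² = 10.58) / 0.8²
  = 7.8512 · 10.58 / 0.64
  = 129.79
Design effect: 2.12 × 129.79 = 275.16.
Adjust for 77% response: 275.16 / 0.77 = 357.34.
Round up → n = 358 per group.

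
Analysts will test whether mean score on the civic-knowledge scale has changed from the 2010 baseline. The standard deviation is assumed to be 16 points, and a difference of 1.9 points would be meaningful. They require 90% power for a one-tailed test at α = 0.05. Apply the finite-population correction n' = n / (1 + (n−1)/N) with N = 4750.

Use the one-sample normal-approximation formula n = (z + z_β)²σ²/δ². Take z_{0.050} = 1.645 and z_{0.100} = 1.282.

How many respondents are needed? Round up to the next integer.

n = (z_α + z_β)² · σ² / δ²
  = (1.645 + 1.282)² · 16² / 1.9²
  = 8.5673 · 256 / 3.61
  = 607.54
Finite-population correction (N = 4750): 607.54 / (1 + (607.54 − 1)/4750) = 538.75.
Round up → n = 539.

n = 539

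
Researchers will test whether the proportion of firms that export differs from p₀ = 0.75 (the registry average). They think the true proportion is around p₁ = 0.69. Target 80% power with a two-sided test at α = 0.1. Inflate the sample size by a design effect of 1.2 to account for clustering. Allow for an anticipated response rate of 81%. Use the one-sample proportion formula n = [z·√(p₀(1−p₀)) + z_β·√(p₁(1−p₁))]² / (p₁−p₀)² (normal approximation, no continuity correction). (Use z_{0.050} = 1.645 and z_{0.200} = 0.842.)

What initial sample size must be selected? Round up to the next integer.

n = 500

n = [z_{α/2}·√(p₀q₀) + z_β·√(p₁q₁)]² / (p₁ − p₀)²
  = [1.645·√(0.75·0.25) + 0.842·√(0.69·0.31)]² / (-0.06)²
  = [1.645·0.4330 + 0.842·0.4625]² / 0.0036
  = [1.1017]² / 0.0036
  = 337.17
Design effect: 1.2 × 337.17 = 404.60.
Adjust for 81% response: 404.60 / 0.81 = 499.51.
Round up → n = 500.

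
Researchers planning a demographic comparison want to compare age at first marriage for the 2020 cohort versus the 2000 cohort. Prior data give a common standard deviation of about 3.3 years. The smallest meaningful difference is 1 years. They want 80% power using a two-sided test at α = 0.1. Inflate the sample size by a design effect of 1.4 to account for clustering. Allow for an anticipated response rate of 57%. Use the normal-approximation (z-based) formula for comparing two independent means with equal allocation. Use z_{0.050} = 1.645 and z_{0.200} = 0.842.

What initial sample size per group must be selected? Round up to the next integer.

n = 331 per group

n = (z_{α/2} + z_β)² · (σ₁² + σ₂²) / δ²
  = (1.645 + 0.842)² · (2·3.3² = 21.78) / 1²
  = 6.1852 · 21.78 / 1
  = 134.71
Design effect: 1.4 × 134.71 = 188.60.
Adjust for 57% response: 188.60 / 0.57 = 330.87.
Round up → n = 331 per group.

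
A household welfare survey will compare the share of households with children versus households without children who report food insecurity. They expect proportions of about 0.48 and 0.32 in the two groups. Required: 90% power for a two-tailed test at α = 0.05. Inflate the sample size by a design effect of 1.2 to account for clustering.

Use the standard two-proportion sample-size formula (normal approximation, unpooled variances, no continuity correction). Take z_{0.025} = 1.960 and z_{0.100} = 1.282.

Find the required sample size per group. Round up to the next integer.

n = 231 per group

n = (z_{α/2} + z_β)² · [p₁(1−p₁) + p₂(1−p₂)] / (p₁ − p₂)²
  = (1.960 + 1.282)² · (0.48·0.52 + 0.32·0.68) / (0.16)²
  = (3.242)² · (0.2496 + 0.2176) / 0.0256
  = 10.5106 · 0.4672 / 0.0256
  = 191.82
Design effect: 1.2 × 191.82 = 230.18.
Round up → n = 231 per group.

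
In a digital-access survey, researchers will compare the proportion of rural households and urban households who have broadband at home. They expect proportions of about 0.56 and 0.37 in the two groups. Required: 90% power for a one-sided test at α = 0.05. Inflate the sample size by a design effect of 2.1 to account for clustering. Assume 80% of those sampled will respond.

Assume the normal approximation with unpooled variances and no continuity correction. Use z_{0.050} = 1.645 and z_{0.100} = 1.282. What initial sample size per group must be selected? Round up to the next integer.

n = 299 per group

n = (z_α + z_β)² · [p₁(1−p₁) + p₂(1−p₂)] / (p₁ − p₂)²
  = (1.645 + 1.282)² · (0.56·0.44 + 0.37·0.63) / (0.19)²
  = (2.927)² · (0.2464 + 0.2331) / 0.0361
  = 8.5673 · 0.4795 / 0.0361
  = 113.80
Design effect: 2.1 × 113.80 = 238.97.
Adjust for 80% response: 238.97 / 0.80 = 298.71.
Round up → n = 299 per group.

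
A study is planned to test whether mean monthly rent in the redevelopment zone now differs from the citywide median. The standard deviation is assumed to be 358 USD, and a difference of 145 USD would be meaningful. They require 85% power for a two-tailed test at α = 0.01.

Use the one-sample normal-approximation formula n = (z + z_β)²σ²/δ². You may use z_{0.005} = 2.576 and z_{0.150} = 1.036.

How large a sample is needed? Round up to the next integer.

n = (z_{α/2} + z_β)² · σ² / δ²
  = (2.576 + 1.036)² · 358² / 145²
  = 13.0465 · 128164 / 21025
  = 79.53
Round up → n = 80.

n = 80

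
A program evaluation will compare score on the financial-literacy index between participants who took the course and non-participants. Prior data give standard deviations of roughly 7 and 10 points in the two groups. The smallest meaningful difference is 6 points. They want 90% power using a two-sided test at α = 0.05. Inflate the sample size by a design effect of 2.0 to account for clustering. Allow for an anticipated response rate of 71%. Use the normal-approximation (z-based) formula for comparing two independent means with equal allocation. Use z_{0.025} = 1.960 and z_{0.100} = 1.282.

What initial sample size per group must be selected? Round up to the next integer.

n = (z_{α/2} + z_β)² · (σ₁² + σ₂²) / δ²
  = (1.960 + 1.282)² · (7² + 10² = 149) / 6²
  = 10.5106 · 149 / 36
  = 43.50
Design effect: 2.0 × 43.50 = 87.00.
Adjust for 71% response: 87.00 / 0.71 = 122.54.
Round up → n = 123 per group.

n = 123 per group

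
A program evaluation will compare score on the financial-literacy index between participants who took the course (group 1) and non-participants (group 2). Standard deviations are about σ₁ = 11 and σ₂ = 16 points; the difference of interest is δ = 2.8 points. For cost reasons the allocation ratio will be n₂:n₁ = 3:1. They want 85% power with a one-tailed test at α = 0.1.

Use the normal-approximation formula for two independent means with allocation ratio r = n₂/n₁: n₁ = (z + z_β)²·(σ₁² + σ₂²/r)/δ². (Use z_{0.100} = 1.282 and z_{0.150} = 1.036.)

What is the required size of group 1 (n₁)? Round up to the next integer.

n₁ = 142

n₁ = (z_α + z_β)² · (σ₁² + σ₂²/r) / δ²
   = (1.282 + 1.036)² · (11² + 16²/3) / 2.8²
   = 5.3731 · (121 + 85.3333) / 7.84
   = 5.3731 · 206.3333 / 7.84
   = 141.41
Round up → n₁ = 142; n₂ = r·n₁ = 3 × 142 = 426.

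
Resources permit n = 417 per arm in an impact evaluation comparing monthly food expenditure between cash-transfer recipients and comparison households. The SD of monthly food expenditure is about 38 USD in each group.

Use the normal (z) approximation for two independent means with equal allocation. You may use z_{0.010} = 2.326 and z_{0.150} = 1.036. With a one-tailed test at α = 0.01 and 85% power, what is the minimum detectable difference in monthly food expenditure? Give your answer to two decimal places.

δ = (z_α + z_β) · √((σ₁²+σ₂²)/n)
  = (2.326 + 1.036) · √(2888/417)
  = 3.362 · √6.9257
  = 3.362 · 2.6317
  = 8.8477

Minimum detectable difference ≈ 8.85 USD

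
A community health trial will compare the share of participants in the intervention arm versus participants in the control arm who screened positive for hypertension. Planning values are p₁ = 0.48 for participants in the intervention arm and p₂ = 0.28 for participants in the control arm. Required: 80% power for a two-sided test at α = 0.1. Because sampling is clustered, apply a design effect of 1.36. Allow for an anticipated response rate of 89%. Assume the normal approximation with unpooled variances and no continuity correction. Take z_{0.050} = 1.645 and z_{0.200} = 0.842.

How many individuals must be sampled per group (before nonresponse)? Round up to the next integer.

n = (z_{α/2} + z_β)² · [p₁(1−p₁) + p₂(1−p₂)] / (p₁ − p₂)²
  = (1.645 + 0.842)² · (0.48·0.52 + 0.28·0.72) / (0.20)²
  = (2.487)² · (0.2496 + 0.2016) / 0.0400
  = 6.1852 · 0.4512 / 0.0400
  = 69.77
Design effect: 1.36 × 69.77 = 94.89.
Adjust for 89% response: 94.89 / 0.89 = 106.61.
Round up → n = 107 per group.

n = 107 per group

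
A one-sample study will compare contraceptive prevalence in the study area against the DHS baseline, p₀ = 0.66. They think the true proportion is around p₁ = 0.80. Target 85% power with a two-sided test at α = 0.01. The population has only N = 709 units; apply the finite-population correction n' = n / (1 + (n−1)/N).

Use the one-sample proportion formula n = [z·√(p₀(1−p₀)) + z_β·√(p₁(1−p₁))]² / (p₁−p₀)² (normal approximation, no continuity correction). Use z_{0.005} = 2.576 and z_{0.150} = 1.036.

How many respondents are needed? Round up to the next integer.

n = 115

n = [z_{α/2}·√(p₀q₀) + z_β·√(p₁q₁)]² / (p₁ − p₀)²
  = [2.576·√(0.66·0.34) + 1.036·√(0.80·0.20)]² / (0.14)²
  = [2.576·0.4737 + 1.036·0.4000]² / 0.0196
  = [1.6347]² / 0.0196
  = 136.33
Finite-population correction (N = 709): 136.33 / (1 + (136.33 − 1)/709) = 114.48.
Round up → n = 115.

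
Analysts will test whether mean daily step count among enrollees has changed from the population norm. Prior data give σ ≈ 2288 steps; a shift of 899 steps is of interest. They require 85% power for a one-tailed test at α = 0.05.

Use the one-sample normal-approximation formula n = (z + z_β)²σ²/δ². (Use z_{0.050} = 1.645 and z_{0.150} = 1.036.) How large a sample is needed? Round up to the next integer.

n = 47

n = (z_α + z_β)² · σ² / δ²
  = (1.645 + 1.036)² · 2288² / 899²
  = 7.1878 · 5234944 / 808201
  = 46.56
Round up → n = 47.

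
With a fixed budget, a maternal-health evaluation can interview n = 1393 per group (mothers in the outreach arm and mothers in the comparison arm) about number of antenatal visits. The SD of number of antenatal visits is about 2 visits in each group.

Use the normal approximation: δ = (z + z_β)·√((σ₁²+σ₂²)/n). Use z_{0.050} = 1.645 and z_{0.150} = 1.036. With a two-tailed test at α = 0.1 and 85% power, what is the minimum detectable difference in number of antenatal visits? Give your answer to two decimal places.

δ = (z_{α/2} + z_β) · √((σ₁²+σ₂²)/n)
  = (1.645 + 1.036) · √(8/1393)
  = 2.681 · √0.00574
  = 2.681 · 0.0758
  = 0.2032

Minimum detectable difference ≈ 0.20 visits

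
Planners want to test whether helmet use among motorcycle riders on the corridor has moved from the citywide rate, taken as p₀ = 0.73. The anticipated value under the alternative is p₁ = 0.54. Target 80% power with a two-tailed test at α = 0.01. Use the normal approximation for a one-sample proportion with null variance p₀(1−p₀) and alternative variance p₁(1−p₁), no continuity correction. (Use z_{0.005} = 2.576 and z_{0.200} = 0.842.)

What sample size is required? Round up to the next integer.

n = 68

n = [z_{α/2}·√(p₀q₀) + z_β·√(p₁q₁)]² / (p₁ − p₀)²
  = [2.576·√(0.73·0.27) + 0.842·√(0.54·0.46)]² / (-0.19)²
  = [2.576·0.4440 + 0.842·0.4984]² / 0.0361
  = [1.5633]² / 0.0361
  = 67.70
Round up → n = 68.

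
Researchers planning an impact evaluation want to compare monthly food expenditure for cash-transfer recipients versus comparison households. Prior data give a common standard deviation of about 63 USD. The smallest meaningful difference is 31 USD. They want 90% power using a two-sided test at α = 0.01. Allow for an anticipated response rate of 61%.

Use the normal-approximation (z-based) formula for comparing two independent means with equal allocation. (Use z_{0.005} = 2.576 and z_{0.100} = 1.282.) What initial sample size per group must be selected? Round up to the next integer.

n = 202 per group

n = (z_{α/2} + z_β)² · (σ₁² + σ₂²) / δ²
  = (2.576 + 1.282)² · (2·63² = 7938) / 31²
  = 14.8842 · 7938 / 961
  = 122.95
Adjust for 61% response: 122.95 / 0.61 = 201.55.
Round up → n = 202 per group.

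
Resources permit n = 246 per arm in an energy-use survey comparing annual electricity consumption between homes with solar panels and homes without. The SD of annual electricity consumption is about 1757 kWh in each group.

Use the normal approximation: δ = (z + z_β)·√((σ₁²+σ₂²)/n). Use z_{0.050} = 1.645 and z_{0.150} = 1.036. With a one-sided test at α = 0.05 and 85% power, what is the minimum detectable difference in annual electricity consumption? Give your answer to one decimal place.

Minimum detectable difference ≈ 424.7 kWh

δ = (z_α + z_β) · √((σ₁²+σ₂²)/n)
  = (1.645 + 1.036) · √(6174098/246)
  = 2.681 · √25098.0
  = 2.681 · 158.4234
  = 424.7330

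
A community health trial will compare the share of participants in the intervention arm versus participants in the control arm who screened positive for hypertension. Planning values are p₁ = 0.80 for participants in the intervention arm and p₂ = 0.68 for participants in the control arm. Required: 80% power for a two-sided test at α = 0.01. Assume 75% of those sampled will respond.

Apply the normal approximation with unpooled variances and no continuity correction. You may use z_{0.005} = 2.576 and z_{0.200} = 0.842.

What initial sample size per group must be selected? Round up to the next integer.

n = (z_{α/2} + z_β)² · [p₁(1−p₁) + p₂(1−p₂)] / (p₁ − p₂)²
  = (2.576 + 0.842)² · (0.80·0.20 + 0.68·0.32) / (0.12)²
  = (3.418)² · (0.1600 + 0.2176) / 0.0144
  = 11.6827 · 0.3776 / 0.0144
  = 306.35
Adjust for 75% response: 306.35 / 0.75 = 408.46.
Round up → n = 409 per group.

n = 409 per group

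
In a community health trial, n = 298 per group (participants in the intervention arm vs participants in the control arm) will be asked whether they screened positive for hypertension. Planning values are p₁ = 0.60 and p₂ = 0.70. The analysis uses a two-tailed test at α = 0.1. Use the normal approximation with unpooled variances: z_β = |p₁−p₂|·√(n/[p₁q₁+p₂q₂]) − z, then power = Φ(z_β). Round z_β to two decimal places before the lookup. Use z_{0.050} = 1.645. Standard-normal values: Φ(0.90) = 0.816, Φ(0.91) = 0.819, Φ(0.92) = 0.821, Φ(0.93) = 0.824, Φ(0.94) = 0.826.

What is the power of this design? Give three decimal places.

Power ≈ 0.824

z_β = |p₁−p₂|·√(n/[p₁q₁+p₂q₂]) − z_{α/2}
    = 0.10 · √(298/0.4500) − 1.645
    = 0.10 · 25.7337 − 1.645
    = 2.5734 − 1.645 = 0.9284 → 0.93
Power = Φ(0.93) = 0.824.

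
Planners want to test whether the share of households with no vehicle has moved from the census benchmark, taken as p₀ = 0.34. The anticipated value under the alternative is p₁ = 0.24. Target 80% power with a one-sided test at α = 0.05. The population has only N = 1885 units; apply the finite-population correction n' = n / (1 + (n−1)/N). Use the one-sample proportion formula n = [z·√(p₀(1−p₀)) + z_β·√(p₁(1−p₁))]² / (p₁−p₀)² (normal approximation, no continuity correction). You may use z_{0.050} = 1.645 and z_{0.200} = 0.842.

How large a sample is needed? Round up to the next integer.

n = 122

n = [z_α·√(p₀q₀) + z_β·√(p₁q₁)]² / (p₁ − p₀)²
  = [1.645·√(0.34·0.66) + 0.842·√(0.24·0.76)]² / (-0.10)²
  = [1.645·0.4737 + 0.842·0.4271]² / 0.0100
  = [1.1389]² / 0.0100
  = 129.70
Finite-population correction (N = 1885): 129.70 / (1 + (129.70 − 1)/1885) = 121.41.
Round up → n = 122.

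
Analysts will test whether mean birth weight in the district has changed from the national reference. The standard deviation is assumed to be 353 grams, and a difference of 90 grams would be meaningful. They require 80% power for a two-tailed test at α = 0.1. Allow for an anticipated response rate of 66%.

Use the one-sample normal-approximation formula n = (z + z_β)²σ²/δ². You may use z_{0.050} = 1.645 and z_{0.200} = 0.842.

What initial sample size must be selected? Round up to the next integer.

n = (z_{α/2} + z_β)² · σ² / δ²
  = (1.645 + 0.842)² · 353² / 90²
  = 6.1852 · 124609 / 8100
  = 95.15
Adjust for 66% response: 95.15 / 0.66 = 144.17.
Round up → n = 145.

n = 145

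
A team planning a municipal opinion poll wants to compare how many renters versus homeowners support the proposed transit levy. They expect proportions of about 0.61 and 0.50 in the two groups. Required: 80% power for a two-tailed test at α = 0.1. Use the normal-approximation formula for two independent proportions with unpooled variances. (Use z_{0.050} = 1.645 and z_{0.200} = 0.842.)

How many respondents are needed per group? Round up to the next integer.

n = 250 per group

n = (z_{α/2} + z_β)² · [p₁(1−p₁) + p₂(1−p₂)] / (p₁ − p₂)²
  = (1.645 + 0.842)² · (0.61·0.39 + 0.50·0.50) / (0.11)²
  = (2.487)² · (0.2379 + 0.2500) / 0.0121
  = 6.1852 · 0.4879 / 0.0121
  = 249.40
Round up → n = 250 per group.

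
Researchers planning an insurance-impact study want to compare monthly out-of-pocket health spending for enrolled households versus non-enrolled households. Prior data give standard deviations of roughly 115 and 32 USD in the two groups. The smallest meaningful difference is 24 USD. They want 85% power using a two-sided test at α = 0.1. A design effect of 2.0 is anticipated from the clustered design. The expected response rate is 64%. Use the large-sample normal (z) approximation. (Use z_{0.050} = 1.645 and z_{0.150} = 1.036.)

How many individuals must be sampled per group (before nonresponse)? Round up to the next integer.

n = (z_{α/2} + z_β)² · (σ₁² + σ₂²) / δ²
  = (1.645 + 1.036)² · (115² + 32² = 14249) / 24²
  = 7.1878 · 14249 / 576
  = 177.81
Design effect: 2.0 × 177.81 = 355.62.
Adjust for 64% response: 355.62 / 0.64 = 555.66.
Round up → n = 556 per group.

n = 556 per group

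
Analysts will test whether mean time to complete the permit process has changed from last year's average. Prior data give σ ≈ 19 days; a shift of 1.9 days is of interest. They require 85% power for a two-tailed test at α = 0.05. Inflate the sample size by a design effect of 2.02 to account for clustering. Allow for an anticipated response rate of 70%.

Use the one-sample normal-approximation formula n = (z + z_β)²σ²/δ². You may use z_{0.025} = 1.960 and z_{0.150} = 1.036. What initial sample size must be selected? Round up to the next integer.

n = (z_{α/2} + z_β)² · σ² / δ²
  = (1.960 + 1.036)² · 19² / 1.9²
  = 8.9760 · 361 / 3.61
  = 897.60
Design effect: 2.02 × 897.60 = 1813.16.
Adjust for 70% response: 1813.16 / 0.70 = 2590.22.
Round up → n = 2591.

n = 2591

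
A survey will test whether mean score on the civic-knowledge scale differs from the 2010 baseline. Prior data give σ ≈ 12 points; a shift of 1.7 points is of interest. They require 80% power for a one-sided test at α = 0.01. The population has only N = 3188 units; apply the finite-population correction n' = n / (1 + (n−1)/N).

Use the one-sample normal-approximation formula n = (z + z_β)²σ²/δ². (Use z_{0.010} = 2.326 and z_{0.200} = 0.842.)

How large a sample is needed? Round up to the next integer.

n = 433

n = (z_α + z_β)² · σ² / δ²
  = (2.326 + 0.842)² · 12² / 1.7²
  = 10.0362 · 144 / 2.89
  = 500.07
Finite-population correction (N = 3188): 500.07 / (1 + (500.07 − 1)/3188) = 432.39.
Round up → n = 433.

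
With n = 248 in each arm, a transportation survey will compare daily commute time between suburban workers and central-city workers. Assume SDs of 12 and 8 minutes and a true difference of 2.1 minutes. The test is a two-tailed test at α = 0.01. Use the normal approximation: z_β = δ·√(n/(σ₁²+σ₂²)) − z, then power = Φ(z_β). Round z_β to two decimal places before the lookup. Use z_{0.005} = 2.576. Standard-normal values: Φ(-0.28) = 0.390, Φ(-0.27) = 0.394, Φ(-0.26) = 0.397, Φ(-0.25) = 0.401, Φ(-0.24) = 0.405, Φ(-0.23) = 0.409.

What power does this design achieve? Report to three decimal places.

Power ≈ 0.390

z_β = δ·√(n/(σ₁²+σ₂²)) − z_{α/2}
    = 2.1 · √(248/208) − 2.576
    = 2.1 · 1.09193 − 2.576
    = 2.2930 − 2.576 = -0.2830 → -0.28
Power = Φ(-0.28) = 0.390.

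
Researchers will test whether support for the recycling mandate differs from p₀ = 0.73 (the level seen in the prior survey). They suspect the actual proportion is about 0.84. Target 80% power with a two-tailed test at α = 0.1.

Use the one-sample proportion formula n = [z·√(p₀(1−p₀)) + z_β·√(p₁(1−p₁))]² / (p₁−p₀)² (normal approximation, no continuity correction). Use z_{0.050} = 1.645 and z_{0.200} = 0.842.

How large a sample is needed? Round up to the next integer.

n = [z_{α/2}·√(p₀q₀) + z_β·√(p₁q₁)]² / (p₁ − p₀)²
  = [1.645·√(0.73·0.27) + 0.842·√(0.84·0.16)]² / (0.11)²
  = [1.645·0.4440 + 0.842·0.3666]² / 0.0121
  = [1.0390]² / 0.0121
  = 89.22
Round up → n = 90.

n = 90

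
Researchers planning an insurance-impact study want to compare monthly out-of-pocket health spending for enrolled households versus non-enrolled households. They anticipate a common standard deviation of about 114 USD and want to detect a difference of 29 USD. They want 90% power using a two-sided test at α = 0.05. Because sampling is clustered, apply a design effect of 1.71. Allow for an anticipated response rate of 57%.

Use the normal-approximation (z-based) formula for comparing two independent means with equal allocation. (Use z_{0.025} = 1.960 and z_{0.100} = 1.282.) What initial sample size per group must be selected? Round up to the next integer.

n = 975 per group

n = (z_{α/2} + z_β)² · (σ₁² + σ₂²) / δ²
  = (1.960 + 1.282)² · (2·114² = 25992) / 29²
  = 10.5106 · 25992 / 841
  = 324.84
Design effect: 1.71 × 324.84 = 555.48.
Adjust for 57% response: 555.48 / 0.57 = 974.52.
Round up → n = 975 per group.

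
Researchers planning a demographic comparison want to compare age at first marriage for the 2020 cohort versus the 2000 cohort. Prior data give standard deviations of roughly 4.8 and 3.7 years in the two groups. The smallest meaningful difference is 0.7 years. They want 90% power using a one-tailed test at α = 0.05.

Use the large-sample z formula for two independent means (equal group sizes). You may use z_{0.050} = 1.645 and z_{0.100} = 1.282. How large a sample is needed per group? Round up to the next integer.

n = (z_α + z_β)² · (σ₁² + σ₂²) / δ²
  = (1.645 + 1.282)² · (4.8² + 3.7² = 36.73) / 0.7²
  = 8.5673 · 36.73 / 0.49
  = 642.20
Round up → n = 643 per group.

n = 643 per group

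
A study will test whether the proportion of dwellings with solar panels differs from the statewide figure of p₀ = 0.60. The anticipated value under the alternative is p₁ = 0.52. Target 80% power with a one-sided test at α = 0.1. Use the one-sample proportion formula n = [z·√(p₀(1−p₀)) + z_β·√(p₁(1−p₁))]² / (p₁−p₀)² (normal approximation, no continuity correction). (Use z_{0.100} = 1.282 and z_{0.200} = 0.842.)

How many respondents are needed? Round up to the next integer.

n = [z_α·√(p₀q₀) + z_β·√(p₁q₁)]² / (p₁ − p₀)²
  = [1.282·√(0.60·0.40) + 0.842·√(0.52·0.48)]² / (-0.08)²
  = [1.282·0.4899 + 0.842·0.4996]² / 0.0064
  = [1.0487]² / 0.0064
  = 171.84
Round up → n = 172.

n = 172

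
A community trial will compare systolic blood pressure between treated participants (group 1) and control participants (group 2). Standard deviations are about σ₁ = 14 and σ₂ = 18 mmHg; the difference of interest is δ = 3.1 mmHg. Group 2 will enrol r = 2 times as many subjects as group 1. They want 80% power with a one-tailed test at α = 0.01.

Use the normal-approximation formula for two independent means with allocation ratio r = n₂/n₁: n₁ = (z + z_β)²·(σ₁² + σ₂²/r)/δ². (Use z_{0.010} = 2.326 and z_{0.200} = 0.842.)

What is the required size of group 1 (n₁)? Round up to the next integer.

n₁ = 374

n₁ = (z_α + z_β)² · (σ₁² + σ₂²/r) / δ²
   = (2.326 + 0.842)² · (14² + 18²/2) / 3.1²
   = 10.0362 · (196 + 162) / 9.61
   = 10.0362 · 358 / 9.61
   = 373.88
Round up → n₁ = 374; n₂ = r·n₁ = 2 × 374 = 748.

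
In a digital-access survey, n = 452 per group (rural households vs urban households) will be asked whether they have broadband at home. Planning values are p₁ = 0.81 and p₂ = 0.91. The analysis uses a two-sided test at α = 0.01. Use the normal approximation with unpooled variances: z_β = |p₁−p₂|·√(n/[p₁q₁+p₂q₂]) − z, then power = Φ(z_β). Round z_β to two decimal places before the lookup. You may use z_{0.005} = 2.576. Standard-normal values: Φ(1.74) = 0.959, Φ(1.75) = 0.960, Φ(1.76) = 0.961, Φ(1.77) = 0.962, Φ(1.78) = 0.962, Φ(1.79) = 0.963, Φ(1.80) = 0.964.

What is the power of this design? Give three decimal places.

z_β = |p₁−p₂|·√(n/[p₁q₁+p₂q₂]) − z_{α/2}
    = 0.10 · √(452/0.2358) − 2.576
    = 0.10 · 43.7822 − 2.576
    = 4.3782 − 2.576 = 1.8022 → 1.80
Power = Φ(1.80) = 0.964.

Power ≈ 0.964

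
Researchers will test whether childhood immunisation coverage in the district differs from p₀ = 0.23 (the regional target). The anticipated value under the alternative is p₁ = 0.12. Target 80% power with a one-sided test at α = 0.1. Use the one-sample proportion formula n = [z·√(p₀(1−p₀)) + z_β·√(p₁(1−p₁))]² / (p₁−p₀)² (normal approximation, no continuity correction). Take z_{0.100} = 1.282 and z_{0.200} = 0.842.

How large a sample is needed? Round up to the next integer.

n = 55

n = [z_α·√(p₀q₀) + z_β·√(p₁q₁)]² / (p₁ − p₀)²
  = [1.282·√(0.23·0.77) + 0.842·√(0.12·0.88)]² / (-0.11)²
  = [1.282·0.4208 + 0.842·0.3250]² / 0.0121
  = [0.8131]² / 0.0121
  = 54.64
Round up → n = 55.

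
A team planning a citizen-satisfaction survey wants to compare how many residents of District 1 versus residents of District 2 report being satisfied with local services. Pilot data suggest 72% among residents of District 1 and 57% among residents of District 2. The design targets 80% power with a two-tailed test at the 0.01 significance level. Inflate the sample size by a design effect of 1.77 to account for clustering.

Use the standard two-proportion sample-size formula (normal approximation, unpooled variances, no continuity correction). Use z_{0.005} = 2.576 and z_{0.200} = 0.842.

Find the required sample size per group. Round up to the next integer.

n = 411 per group

n = (z_{α/2} + z_β)² · [p₁(1−p₁) + p₂(1−p₂)] / (p₁ − p₂)²
  = (2.576 + 0.842)² · (0.72·0.28 + 0.57·0.43) / (0.15)²
  = (3.418)² · (0.2016 + 0.2451) / 0.0225
  = 11.6827 · 0.4467 / 0.0225
  = 231.94
Design effect: 1.77 × 231.94 = 410.54.
Round up → n = 411 per group.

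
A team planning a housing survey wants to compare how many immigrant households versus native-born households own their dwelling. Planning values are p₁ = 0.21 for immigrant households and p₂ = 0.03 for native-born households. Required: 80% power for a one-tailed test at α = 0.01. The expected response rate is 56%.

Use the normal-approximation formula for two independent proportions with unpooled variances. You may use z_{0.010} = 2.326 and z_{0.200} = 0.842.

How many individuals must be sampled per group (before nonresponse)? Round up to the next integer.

n = 108 per group

n = (z_α + z_β)² · [p₁(1−p₁) + p₂(1−p₂)] / (p₁ − p₂)²
  = (2.326 + 0.842)² · (0.21·0.79 + 0.03·0.97) / (0.18)²
  = (3.168)² · (0.1659 + 0.0291) / 0.0324
  = 10.0362 · 0.1950 / 0.0324
  = 60.40
Adjust for 56% response: 60.40 / 0.56 = 107.86.
Round up → n = 108 per group.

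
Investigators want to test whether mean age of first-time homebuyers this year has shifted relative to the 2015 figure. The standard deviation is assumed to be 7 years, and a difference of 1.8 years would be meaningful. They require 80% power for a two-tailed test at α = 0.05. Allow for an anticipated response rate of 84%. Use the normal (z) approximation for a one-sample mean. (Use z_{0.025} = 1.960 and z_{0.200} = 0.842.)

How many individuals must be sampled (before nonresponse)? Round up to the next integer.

n = 142

n = (z_{α/2} + z_β)² · σ² / δ²
  = (1.960 + 0.842)² · 7² / 1.8²
  = 7.8512 · 49 / 3.24
  = 118.74
Adjust for 84% response: 118.74 / 0.84 = 141.35.
Round up → n = 142.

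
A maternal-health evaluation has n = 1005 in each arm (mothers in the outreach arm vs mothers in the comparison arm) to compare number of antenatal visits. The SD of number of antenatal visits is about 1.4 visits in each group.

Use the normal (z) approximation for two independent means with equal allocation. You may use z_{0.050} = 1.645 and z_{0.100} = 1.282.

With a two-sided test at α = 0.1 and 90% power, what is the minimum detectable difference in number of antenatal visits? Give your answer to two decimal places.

δ = (z_{α/2} + z_β) · √((σ₁²+σ₂²)/n)
  = (1.645 + 1.282) · √(3.92/1005)
  = 2.927 · √0.0039
  = 2.927 · 0.0625
  = 0.1828

Minimum detectable difference ≈ 0.18 visits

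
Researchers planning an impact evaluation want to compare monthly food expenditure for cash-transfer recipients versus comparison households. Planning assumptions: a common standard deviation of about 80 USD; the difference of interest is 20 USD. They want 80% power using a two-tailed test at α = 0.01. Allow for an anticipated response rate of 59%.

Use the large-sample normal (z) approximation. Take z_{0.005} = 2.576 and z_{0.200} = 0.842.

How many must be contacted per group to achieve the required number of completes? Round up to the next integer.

n = 634 per group

n = (z_{α/2} + z_β)² · (σ₁² + σ₂²) / δ²
  = (2.576 + 0.842)² · (2·80² = 12800) / 20²
  = 11.6827 · 12800 / 400
  = 373.85
Adjust for 59% response: 373.85 / 0.59 = 633.64.
Round up → n = 634 per group.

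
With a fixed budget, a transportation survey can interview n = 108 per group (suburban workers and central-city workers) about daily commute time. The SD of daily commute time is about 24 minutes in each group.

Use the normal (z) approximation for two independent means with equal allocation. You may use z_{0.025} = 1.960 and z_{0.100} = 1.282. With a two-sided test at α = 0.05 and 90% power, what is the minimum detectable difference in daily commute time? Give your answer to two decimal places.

δ = (z_{α/2} + z_β) · √((σ₁²+σ₂²)/n)
  = (1.960 + 1.282) · √(1152/108)
  = 3.242 · √10.6667
  = 3.242 · 3.2660
  = 10.5883

Minimum detectable difference ≈ 10.59 minutes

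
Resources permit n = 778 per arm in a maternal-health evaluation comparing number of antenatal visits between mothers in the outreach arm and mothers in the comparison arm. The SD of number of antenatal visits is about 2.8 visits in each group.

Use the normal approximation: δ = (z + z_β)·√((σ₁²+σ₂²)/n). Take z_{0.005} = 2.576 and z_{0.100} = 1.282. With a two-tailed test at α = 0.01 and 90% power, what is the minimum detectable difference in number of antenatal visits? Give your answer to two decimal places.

Minimum detectable difference ≈ 0.55 visits

δ = (z_{α/2} + z_β) · √((σ₁²+σ₂²)/n)
  = (2.576 + 1.282) · √(15.68/778)
  = 3.858 · √0.02015
  = 3.858 · 0.1420
  = 0.5477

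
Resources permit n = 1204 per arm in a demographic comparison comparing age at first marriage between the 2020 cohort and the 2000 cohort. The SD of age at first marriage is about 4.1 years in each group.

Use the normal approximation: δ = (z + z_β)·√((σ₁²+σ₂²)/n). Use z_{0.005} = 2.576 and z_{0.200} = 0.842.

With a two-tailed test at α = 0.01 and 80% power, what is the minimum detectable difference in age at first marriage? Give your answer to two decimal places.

Minimum detectable difference ≈ 0.57 years

δ = (z_{α/2} + z_β) · √((σ₁²+σ₂²)/n)
  = (2.576 + 0.842) · √(33.62/1204)
  = 3.418 · √0.02792
  = 3.418 · 0.1671
  = 0.5712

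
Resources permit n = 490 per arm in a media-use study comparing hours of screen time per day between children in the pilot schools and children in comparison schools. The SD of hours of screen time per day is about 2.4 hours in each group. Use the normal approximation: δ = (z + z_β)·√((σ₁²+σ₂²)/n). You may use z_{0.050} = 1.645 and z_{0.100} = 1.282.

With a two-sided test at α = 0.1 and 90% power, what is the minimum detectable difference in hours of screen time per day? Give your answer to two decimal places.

δ = (z_{α/2} + z_β) · √((σ₁²+σ₂²)/n)
  = (1.645 + 1.282) · √(11.52/490)
  = 2.927 · √0.02351
  = 2.927 · 0.1533
  = 0.4488

Minimum detectable difference ≈ 0.45 hours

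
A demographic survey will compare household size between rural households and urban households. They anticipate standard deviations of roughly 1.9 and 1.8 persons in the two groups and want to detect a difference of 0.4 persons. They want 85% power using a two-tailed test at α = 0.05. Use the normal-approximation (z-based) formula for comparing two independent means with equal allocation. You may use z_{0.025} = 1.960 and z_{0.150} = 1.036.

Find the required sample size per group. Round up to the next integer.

n = (z_{α/2} + z_β)² · (σ₁² + σ₂²) / δ²
  = (1.960 + 1.036)² · (1.9² + 1.8² = 6.85) / 0.4²
  = 8.9760 · 6.85 / 0.16
  = 384.29
Round up → n = 385 per group.

n = 385 per group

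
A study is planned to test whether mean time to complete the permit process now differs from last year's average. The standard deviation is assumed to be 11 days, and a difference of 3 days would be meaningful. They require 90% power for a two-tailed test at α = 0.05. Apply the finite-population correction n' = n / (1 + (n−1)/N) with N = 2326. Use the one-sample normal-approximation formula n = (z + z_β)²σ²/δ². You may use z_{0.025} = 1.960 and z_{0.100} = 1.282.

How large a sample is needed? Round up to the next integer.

n = (z_{α/2} + z_β)² · σ² / δ²
  = (1.960 + 1.282)² · 11² / 3²
  = 10.5106 · 121 / 9
  = 141.31
Finite-population correction (N = 2326): 141.31 / (1 + (141.31 − 1)/2326) = 133.27.
Round up → n = 134.

n = 134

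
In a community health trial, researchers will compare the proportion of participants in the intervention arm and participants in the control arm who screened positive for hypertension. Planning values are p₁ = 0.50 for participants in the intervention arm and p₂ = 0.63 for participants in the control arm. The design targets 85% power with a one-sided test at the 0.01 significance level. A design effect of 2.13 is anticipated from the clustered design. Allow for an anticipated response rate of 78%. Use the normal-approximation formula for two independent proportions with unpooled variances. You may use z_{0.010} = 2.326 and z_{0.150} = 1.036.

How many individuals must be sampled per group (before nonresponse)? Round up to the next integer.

n = (z_α + z_β)² · [p₁(1−p₁) + p₂(1−p₂)] / (p₁ − p₂)²
  = (2.326 + 1.036)² · (0.50·0.50 + 0.63·0.37) / (-0.13)²
  = (3.362)² · (0.2500 + 0.2331) / 0.0169
  = 11.3030 · 0.4831 / 0.0169
  = 323.11
Design effect: 2.13 × 323.11 = 688.22.
Adjust for 78% response: 688.22 / 0.78 = 882.33.
Round up → n = 883 per group.

n = 883 per group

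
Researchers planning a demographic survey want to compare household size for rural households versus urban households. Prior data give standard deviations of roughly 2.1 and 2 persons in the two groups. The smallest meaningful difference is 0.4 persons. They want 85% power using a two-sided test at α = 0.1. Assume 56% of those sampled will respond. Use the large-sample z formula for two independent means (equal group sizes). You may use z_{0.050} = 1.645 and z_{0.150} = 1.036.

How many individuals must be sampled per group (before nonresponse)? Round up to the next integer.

n = (z_{α/2} + z_β)² · (σ₁² + σ₂²) / δ²
  = (1.645 + 1.036)² · (2.1² + 2² = 8.41) / 0.4²
  = 7.1878 · 8.41 / 0.16
  = 377.81
Adjust for 56% response: 377.81 / 0.56 = 674.65.
Round up → n = 675 per group.

n = 675 per group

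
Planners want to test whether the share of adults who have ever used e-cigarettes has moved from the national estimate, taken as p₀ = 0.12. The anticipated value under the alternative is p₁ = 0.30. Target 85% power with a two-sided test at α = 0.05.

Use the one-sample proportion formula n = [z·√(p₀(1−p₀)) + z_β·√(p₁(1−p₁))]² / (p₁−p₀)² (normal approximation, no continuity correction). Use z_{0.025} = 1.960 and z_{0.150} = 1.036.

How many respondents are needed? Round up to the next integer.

n = [z_{α/2}·√(p₀q₀) + z_β·√(p₁q₁)]² / (p₁ − p₀)²
  = [1.960·√(0.12·0.88) + 1.036·√(0.30·0.70)]² / (0.18)²
  = [1.960·0.3250 + 1.036·0.4583]² / 0.0324
  = [1.1117]² / 0.0324
  = 38.14
Round up → n = 39.

n = 39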